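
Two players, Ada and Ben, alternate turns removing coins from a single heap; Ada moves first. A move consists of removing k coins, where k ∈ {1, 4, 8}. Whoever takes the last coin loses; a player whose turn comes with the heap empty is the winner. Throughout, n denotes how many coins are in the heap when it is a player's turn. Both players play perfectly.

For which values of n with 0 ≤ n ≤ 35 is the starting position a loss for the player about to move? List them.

Work bottom-up. With no move the player to move wins. Otherwise the position is W if at least one move leads to an L position for the opponent, and L if every move leads to a W.
n=0: no move; the opponent has just taken the last coin and therefore loses → W
n=1: L (sole option 0(W) is W)
n=2: W (go to 1, an L position)
n=3: L (sole option 2(W) is W)
n=4: W (go to 3, an L position)
n=5: W (go to 1, an L position)
n=6: L (options 5(W), 2(W) are all W)
n=7: W (go to 6, an L position)
n=8: L (options 7(W), 4(W), 0(W) are all W)
n=9: W (go to 8, an L position)
n=10: W (go to 6, an L position)
n=11: W (go to 3, an L position)
n=12: W (go to 8, an L position)
n=13: L (options 12(W), 9(W), 5(W) are all W)
n=14: W (go to 13, an L position)
n=15: L (options 14(W), 11(W), 7(W) are all W)
n=16: W (go to 15, an L position)
n=17: W (go to 13, an L position)
n=18: L (options 17(W), 14(W), 10(W) are all W)
n=19: W (go to 18, an L position)
n=20: L (options 19(W), 16(W), 12(W) are all W)
n=21: W (go to 20, an L position)
n=22: W (go to 18, an L position)
n=23: W (go to 15, an L position)
n=24: W (go to 20, an L position)
n=25: L (options 24(W), 21(W), 17(W) are all W)
n=26: W (go to 25, an L position)
n=27: L (options 26(W), 23(W), 19(W) are all W)
n=28: W (go to 27, an L position)
n=29: W (go to 25, an L position)
n=30: L (options 29(W), 26(W), 22(W) are all W)
n=31: W (go to 30, an L position)
n=32: L (options 31(W), 28(W), 24(W) are all W)
n=33: W (go to 32, an L position)
n=34: W (go to 30, an L position)
n=35: W (go to 27, an L position)
Reading off the rows marked L gives the requested list; there are 12 such values of n.

1, 3, 6, 8, 13, 15, 18, 20, 25, 27, 30, 32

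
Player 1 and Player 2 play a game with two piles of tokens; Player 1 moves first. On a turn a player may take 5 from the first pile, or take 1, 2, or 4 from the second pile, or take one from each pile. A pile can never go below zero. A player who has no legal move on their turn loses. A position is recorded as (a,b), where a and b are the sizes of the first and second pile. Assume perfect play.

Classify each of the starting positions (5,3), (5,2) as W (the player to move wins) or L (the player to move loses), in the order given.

(5,3): W, (5,2): L

Work bottom-up. With no move the player to move loses. Otherwise the position is W if at least one move leads to an L position for the opponent, and L if every move leads to a W.
No move ever increases a pile, so every position that can arise here has a ≤ 5 and b ≤ 3; it is enough to label the cells with 0 ≤ a ≤ 5 and 0 ≤ b ≤ 3.
Every move lowers a or b (never raises either), so fill the grid row by row in increasing a, and left to right within a row: each cell's successors are then already labelled.
      b=0  b=1  b=2  b=3
a=0:    L    W    W    L
a=1:    L    W    W    L
a=2:    L    W    W    L
a=3:    L    W    W    L
a=4:    L    W    W    L
a=5:    W    W    L    W
Cells with no legal move (terminal, hence L): (0,0), (1,0), (2,0), (3,0), (4,0).
The remaining L cells, each justified by listing all of its moves:
(0,3): moves to (0,2)(W), (0,1)(W); every one is W ⇒ L
(1,3): moves to (1,2)(W), (1,1)(W), (0,2)(W); every one is W ⇒ L
(2,3): moves to (2,2)(W), (2,1)(W), (1,2)(W); every one is W ⇒ L
(3,3): moves to (3,2)(W), (3,1)(W), (2,2)(W); every one is W ⇒ L
(4,3): moves to (4,2)(W), (4,1)(W), (3,2)(W); every one is W ⇒ L
(5,2): moves to (0,2)(W), (5,1)(W), (5,0)(W), (4,1)(W); every one is W ⇒ L
Every other cell has at least one move into one of the L cells above, so it is W.
(5,3): the move to (0,3) reaches an L cell, so W
(5,2): one of the L cells justified above, so L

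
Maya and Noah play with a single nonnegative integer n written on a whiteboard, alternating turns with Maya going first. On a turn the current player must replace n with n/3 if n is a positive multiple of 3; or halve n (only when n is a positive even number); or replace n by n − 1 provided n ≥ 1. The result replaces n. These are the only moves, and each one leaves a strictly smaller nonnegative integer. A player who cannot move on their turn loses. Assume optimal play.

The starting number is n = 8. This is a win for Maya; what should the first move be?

Classify positions by backward induction: terminal positions (no move available) are L. From any other position, the mover wins iff some move reaches an L.
n=0: no move → L
n=1: W (go to 0, an L position)
n=2: L (sole option 1(W) is W)
n=3: W (go to 2, an L position)
n=4: W (go to 2, an L position)
n=5: L (sole option 4(W) is W)
n=6: W (go to 2, an L position)
n=7: L (sole option 6(W) is W)
n=8: W (go to 7, an L position)
From 8, the L positions reachable in one move are: 7.

Move to 7.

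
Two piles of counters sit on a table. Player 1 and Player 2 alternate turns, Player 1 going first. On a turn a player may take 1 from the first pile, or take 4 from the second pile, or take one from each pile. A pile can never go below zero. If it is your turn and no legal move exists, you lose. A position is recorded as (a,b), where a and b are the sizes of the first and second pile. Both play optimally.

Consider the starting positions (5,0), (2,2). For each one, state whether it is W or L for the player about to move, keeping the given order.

(5,0): W, (2,2): L

Label each position W (a win for the player to move) or L (a loss). A position with no legal move is L; any other position is W exactly when some move reaches an L, and L when every move reaches a W.
No move ever increases a pile, so every position that can arise here has a ≤ 5 and b ≤ 2; it is enough to label the cells with 0 ≤ a ≤ 5 and 0 ≤ b ≤ 2.
Every move lowers a or b (never raises either), so fill the grid row by row in increasing a, and left to right within a row: each cell's successors are then already labelled.
      b=0  b=1  b=2
a=0:    L    L    L
a=1:    W    W    W
a=2:    L    L    L
a=3:    W    W    W
a=4:    L    L    L
a=5:    W    W    W
Cells with no legal move (terminal, hence L): (0,0), (0,1), (0,2).
The remaining L cells, each justified by listing all of its moves:
(2,0): L (sole option (1,0)(W) is W)
(2,1): L (options (1,1)(W), (1,0)(W) are all W)
(2,2): L (options (1,2)(W), (1,1)(W) are all W)
(4,0): L (sole option (3,0)(W) is W)
(4,1): L (options (3,1)(W), (3,0)(W) are all W)
(4,2): L (options (3,2)(W), (3,1)(W) are all W)
Every other cell has at least one move into one of the L cells above, so it is W.
(5,0): the move to (4,0) reaches an L cell, so W
(2,2): one of the L cells justified above, so L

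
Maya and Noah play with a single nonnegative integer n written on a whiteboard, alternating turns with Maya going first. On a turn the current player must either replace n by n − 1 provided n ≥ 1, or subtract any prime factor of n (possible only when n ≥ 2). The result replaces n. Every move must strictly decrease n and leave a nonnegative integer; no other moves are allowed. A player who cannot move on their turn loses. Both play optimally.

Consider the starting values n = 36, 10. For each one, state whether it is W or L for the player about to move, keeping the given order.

Positions with no move are L. A position that does have a move is losing for the player to move precisely when every available move leads to a winning position for the opponent. Fill in the labels:
n=0: no move → L
n=1: →0(L), so W
n=2: →0(L), so W
n=3: →0(L), so W
n=4: →2(W), 3(W) — all W, so L
n=5: →0(L), so W
n=6: →4(L), so W
n=7: →0(L), so W
n=8: →6(W), 7(W) — all W, so L
n=9: →8(L), so W
n=10: →8(L), so W
n=11: →0(L), so W
n=12: →9(W), 10(W), 11(W) — all W, so L
n=13: →0(L), so W
n=14: →12(L), so W
n=15: →12(L), so W
n=16: →14(W), 15(W) — all W, so L
n=17: →0(L), so W
n=18: →16(L), so W
n=19: →0(L), so W
n=20: →15(W), 18(W), 19(W) — all W, so L
n=21: →20(L), so W
n=22: →20(L), so W
n=23: →0(L), so W
n=24: →21(W), 22(W), 23(W) — all W, so L
n=25: →20(L), so W
n=26: →24(L), so W
n=27: →24(L), so W
n=28: →21(W), 26(W), 27(W) — all W, so L
n=29: →0(L), so W
n=30: →28(L), so W
n=31: →0(L), so W
n=32: →30(W), 31(W) — all W, so L
n=33: →32(L), so W
n=34: →32(L), so W
n=35: →28(L), so W
n=36: →33(W), 34(W), 35(W) — all W, so L

36: L, 10: W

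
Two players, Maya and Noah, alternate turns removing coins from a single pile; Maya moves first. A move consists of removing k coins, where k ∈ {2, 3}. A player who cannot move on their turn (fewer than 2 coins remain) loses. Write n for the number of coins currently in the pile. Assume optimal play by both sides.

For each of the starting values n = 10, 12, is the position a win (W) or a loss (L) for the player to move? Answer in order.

Use the standard recursion: the mover loses at a terminal position; elsewhere, the mover wins exactly when some move hands the opponent an L position.
n=0: no move → L
n=1: no move → L
n=2: reaches L-position 0 → W
n=3: reaches L-position 1 → W
n=4: reaches L-position 1 → W
n=5: only reaches 3(W), 2(W), all W → L
n=6: only reaches 4(W), 3(W), all W → L
n=7: reaches L-position 5 → W
n=8: reaches L-position 6 → W
n=9: reaches L-position 6 → W
n=10: only reaches 8(W), 7(W), all W → L
n=11: only reaches 9(W), 8(W), all W → L
n=12: reaches L-position 10 → W

10: L, 12: W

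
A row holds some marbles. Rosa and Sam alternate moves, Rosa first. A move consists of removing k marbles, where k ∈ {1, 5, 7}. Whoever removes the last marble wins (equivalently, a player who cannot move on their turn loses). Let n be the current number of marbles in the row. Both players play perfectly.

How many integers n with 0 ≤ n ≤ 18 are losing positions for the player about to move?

10

Positions with no move are L. A position that does have a move is losing for the player to move precisely when every available move leads to a winning position for the opponent. Fill in the labels:
n=0: no move → L
n=1: can move to 0, which is L ⇒ W
n=2: the only move is to 1(W), a W ⇒ L
n=3: can move to 2, which is L ⇒ W
n=4: the only move is to 3(W), a W ⇒ L
n=5: can move to 4, which is L ⇒ W
n=6: moves to 5(W), 1(W); every one is W ⇒ L
n=7: can move to 6, which is L ⇒ W
n=8: moves to 7(W), 3(W), 1(W); every one is W ⇒ L
n=9: can move to 8, which is L ⇒ W
n=10: moves to 9(W), 5(W), 3(W); every one is W ⇒ L
n=11: can move to 10, which is L ⇒ W
n=12: moves to 11(W), 7(W), 5(W); every one is W ⇒ L
n=13: can move to 12, which is L ⇒ W
n=14: moves to 13(W), 9(W), 7(W); every one is W ⇒ L
n=15: can move to 14, which is L ⇒ W
n=16: moves to 15(W), 11(W), 9(W); every one is W ⇒ L
n=17: can move to 16, which is L ⇒ W
n=18: moves to 17(W), 13(W), 11(W); every one is W ⇒ L
L entries with 0 ≤ n ≤ 18: n = 0, 2, 4, 6, 8, 10, 12, 14, 16, 18; that makes 10.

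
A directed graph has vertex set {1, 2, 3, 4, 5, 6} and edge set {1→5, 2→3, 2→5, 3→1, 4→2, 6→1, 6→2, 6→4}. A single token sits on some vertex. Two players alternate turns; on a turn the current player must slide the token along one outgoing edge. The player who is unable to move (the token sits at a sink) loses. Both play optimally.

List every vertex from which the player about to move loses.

Label each position W (a win for the player to move) or L (a loss). A position with no legal move is L; any other position is W exactly when some move reaches an L, and L when every move reaches a W.
Every edge goes from a vertex to one that appears earlier in the order 5, 1, 3, 2, 4, 6, so processing vertices in that order labels each vertex after all of its successors.
5: no outgoing edge → L
1: W (go to 5, an L position)
3: L (sole option 1(W) is W)
2: W (go to 3, an L position)
4: L (sole option 2(W) is W)
6: W (go to 4, an L position)
The losing starting vertices are exactly the entries labelled L in this table (3 of them).

3, 4, 5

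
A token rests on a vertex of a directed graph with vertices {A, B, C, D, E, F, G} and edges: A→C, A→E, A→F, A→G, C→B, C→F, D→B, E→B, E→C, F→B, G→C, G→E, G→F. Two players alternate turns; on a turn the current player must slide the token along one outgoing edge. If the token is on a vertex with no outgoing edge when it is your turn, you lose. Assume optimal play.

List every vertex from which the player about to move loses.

Classify positions by backward induction: terminal positions (no move available) are L. From any other position, the mover wins iff some move reaches an L.
Every edge goes from a vertex to one that appears earlier in the order B, F, C, E, G, A, D, so processing vertices in that order labels each vertex after all of its successors.
B: no outgoing edge → L
F: W (go to B, an L position)
C: W (go to B, an L position)
E: W (go to B, an L position)
G: L (options E(W), C(W), F(W) are all W)
A: W (go to G, an L position)
D: W (go to B, an L position)
The losing starting vertices are exactly the entries labelled L in this table (2 of them).

B, G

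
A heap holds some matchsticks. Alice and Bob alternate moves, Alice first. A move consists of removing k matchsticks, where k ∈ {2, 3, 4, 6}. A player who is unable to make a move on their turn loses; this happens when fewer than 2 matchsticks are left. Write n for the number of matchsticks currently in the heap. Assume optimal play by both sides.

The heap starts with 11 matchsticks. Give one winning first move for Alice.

Remove 2, leaving 9.

Positions with no move are L. A position that does have a move is losing for the player to move precisely when every available move leads to a winning position for the opponent. Fill in the labels:
n=0: no move → L
n=1: no move → L
n=2: can move to 0, which is L ⇒ W
n=3: can move to 1, which is L ⇒ W
n=4: can move to 1, which is L ⇒ W
n=5: can move to 1, which is L ⇒ W
n=6: can move to 0, which is L ⇒ W
n=7: can move to 1, which is L ⇒ W
n=8: moves to 6(W), 5(W), 4(W), 2(W); every one is W ⇒ L
n=9: moves to 7(W), 6(W), 5(W), 3(W); every one is W ⇒ L
n=10: can move to 8, which is L ⇒ W
n=11: can move to 9, which is L ⇒ W
From 11, the L positions reachable in one move are: 9, 8. Any move reaching one of these is winning.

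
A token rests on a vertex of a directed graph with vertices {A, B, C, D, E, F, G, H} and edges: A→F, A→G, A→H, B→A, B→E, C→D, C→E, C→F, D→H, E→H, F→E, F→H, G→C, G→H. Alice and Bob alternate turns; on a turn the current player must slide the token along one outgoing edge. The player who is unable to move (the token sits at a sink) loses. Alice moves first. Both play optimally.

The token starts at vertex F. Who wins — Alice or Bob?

Label each position W (a win for the player to move) or L (a loss). A position with no legal move is L; any other position is W exactly when some move reaches an L, and L when every move reaches a W.
Every edge goes from a vertex to one that appears earlier in the order H, D, E, F, C, G, A, B, so processing vertices in that order labels each vertex after all of its successors.
H: no outgoing edge → L
D: reaches L-position H → W
E: reaches L-position H → W
F: reaches L-position H → W
C: only reaches F(W), E(W), D(W), all W → L
G: reaches L-position C → W
A: reaches L-position H → W
B: only reaches A(W), E(W), all W → L
From F Alice can move to H, reaching an L position.

Alice wins.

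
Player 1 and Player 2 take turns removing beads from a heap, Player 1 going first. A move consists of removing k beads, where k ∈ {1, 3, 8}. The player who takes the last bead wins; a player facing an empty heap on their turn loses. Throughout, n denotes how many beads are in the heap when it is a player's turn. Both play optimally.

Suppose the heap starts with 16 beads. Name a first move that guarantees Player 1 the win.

Remove 1, leaving 15.

Positions with no move are L. A position that does have a move is losing for the player to move precisely when every available move leads to a winning position for the opponent. Fill in the labels:
n=0: no move → L
n=1: reaches L-position 0 → W
n=2: only reaches 1(W), which is W → L
n=3: reaches L-position 2 → W
n=4: only reaches 3(W), 1(W), all W → L
n=5: reaches L-position 4 → W
n=6: only reaches 5(W), 3(W), all W → L
n=7: reaches L-position 6 → W
n=8: reaches L-position 0 → W
n=9: reaches L-position 6 → W
n=10: reaches L-position 2 → W
n=11: only reaches 10(W), 8(W), 3(W), all W → L
n=12: reaches L-position 11 → W
n=13: only reaches 12(W), 10(W), 5(W), all W → L
n=14: reaches L-position 13 → W
n=15: only reaches 14(W), 12(W), 7(W), all W → L
n=16: reaches L-position 15 → W
From 16, the L positions reachable in one move are: 15, 13. Any move reaching one of these is winning.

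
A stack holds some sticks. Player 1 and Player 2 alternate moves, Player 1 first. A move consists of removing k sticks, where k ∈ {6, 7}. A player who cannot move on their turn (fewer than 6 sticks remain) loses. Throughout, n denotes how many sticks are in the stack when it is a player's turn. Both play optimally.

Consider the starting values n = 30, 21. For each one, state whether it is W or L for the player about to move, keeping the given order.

30: L, 21: W

Use the standard recursion: the mover loses at a terminal position; elsewhere, the mover wins exactly when some move hands the opponent an L position.
n=0: no move → L
n=1: no move → L
n=2: no move → L
n=3: no move → L
n=4: no move → L
n=5: no move → L
n=6: W (go to 0, an L position)
n=7: W (go to 1, an L position)
n=8: W (go to 2, an L position)
n=9: W (go to 3, an L position)
n=10: W (go to 4, an L position)
n=11: W (go to 5, an L position)
n=12: W (go to 5, an L position)
n=13: L (options 7(W), 6(W) are all W)
n=14: L (options 8(W), 7(W) are all W)
n=15: L (options 9(W), 8(W) are all W)
n=16: L (options 10(W), 9(W) are all W)
n=17: L (options 11(W), 10(W) are all W)
n=18: L (options 12(W), 11(W) are all W)
n=19: W (go to 13, an L position)
n=20: W (go to 14, an L position)
n=21: W (go to 15, an L position)
n=22: W (go to 16, an L position)
n=23: W (go to 17, an L position)
n=24: W (go to 18, an L position)
n=25: W (go to 18, an L position)
n=26: L (options 20(W), 19(W) are all W)
n=27: L (options 21(W), 20(W) are all W)
n=28: L (options 22(W), 21(W) are all W)
n=29: L (options 23(W), 22(W) are all W)
n=30: L (options 24(W), 23(W) are all W)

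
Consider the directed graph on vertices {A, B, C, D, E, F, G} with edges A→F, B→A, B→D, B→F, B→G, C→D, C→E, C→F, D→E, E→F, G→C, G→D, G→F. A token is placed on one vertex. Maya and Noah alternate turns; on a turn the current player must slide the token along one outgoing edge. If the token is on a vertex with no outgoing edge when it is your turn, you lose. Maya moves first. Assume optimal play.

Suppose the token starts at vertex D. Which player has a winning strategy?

Noah wins.

Label each position W (a win for the player to move) or L (a loss). A position with no legal move is L; any other position is W exactly when some move reaches an L, and L when every move reaches a W.
Every edge goes from a vertex to one that appears earlier in the order F, E, D, A, C, G, B, so processing vertices in that order labels each vertex after all of its successors.
F: no outgoing edge → L
E: →F(L), so W
D: →E(W) only, which is W, so L
A: →F(L), so W
C: →D(L), so W
G: →D(L), so W
B: →D(L), so W
Every move from D reaches a W position, so the mover loses.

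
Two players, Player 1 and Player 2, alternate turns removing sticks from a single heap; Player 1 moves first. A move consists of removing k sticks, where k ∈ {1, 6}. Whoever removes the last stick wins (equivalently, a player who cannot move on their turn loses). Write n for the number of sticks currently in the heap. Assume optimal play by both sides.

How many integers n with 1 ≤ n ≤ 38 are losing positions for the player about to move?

16

Classify positions by backward induction: terminal positions (no move available) are L. From any other position, the mover wins iff some move reaches an L.
n=0: no move → L
n=1: reaches L-position 0 → W
n=2: only reaches 1(W), which is W → L
n=3: reaches L-position 2 → W
n=4: only reaches 3(W), which is W → L
n=5: reaches L-position 4 → W
n=6: reaches L-position 0 → W
n=7: only reaches 6(W), 1(W), all W → L
n=8: reaches L-position 7 → W
n=9: only reaches 8(W), 3(W), all W → L
n=10: reaches L-position 9 → W
n=11: only reaches 10(W), 5(W), all W → L
n=12: reaches L-position 11 → W
n=13: reaches L-position 7 → W
n=14: only reaches 13(W), 8(W), all W → L
n=15: reaches L-position 14 → W
n=16: only reaches 15(W), 10(W), all W → L
n=17: reaches L-position 16 → W
n=18: only reaches 17(W), 12(W), all W → L
n=19: reaches L-position 18 → W
n=20: reaches L-position 14 → W
n=21: only reaches 20(W), 15(W), all W → L
n=22: reaches L-position 21 → W
n=23: only reaches 22(W), 17(W), all W → L
n=24: reaches L-position 23 → W
n=25: only reaches 24(W), 19(W), all W → L
n=26: reaches L-position 25 → W
n=27: reaches L-position 21 → W
n=28: only reaches 27(W), 22(W), all W → L
n=29: reaches L-position 28 → W
n=30: only reaches 29(W), 24(W), all W → L
n=31: reaches L-position 30 → W
n=32: only reaches 31(W), 26(W), all W → L
n=33: reaches L-position 32 → W
n=34: reaches L-position 28 → W
n=35: only reaches 34(W), 29(W), all W → L
n=36: reaches L-position 35 → W
n=37: only reaches 36(W), 31(W), all W → L
n=38: reaches L-position 37 → W
L entries with 1 ≤ n ≤ 38 (n=0 is outside the asked range and is not counted): n = 2, 4, 7, 9, 11, 14, 16, 18, 21, 23, 25, 28, 30, 32, 35, 37; that makes 16.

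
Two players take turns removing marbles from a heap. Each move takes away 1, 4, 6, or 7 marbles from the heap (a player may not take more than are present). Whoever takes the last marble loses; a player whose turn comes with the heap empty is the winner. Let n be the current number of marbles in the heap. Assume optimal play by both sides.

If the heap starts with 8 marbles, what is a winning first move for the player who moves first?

Classify positions by backward induction: terminal positions (no move available) are W. From any other position, the mover wins iff some move reaches an L.
n=0: no move; the opponent has just taken the last marble and therefore loses → W
n=1: →0(W) only, which is W, so L
n=2: →1(L), so W
n=3: →2(W) only, which is W, so L
n=4: →3(L), so W
n=5: →1(L), so W
n=6: →5(W), 2(W), 0(W) — all W, so L
n=7: →6(L), so W
n=8: →1(L), so W
From 8, the L positions reachable in one move are: 1.

Remove 7, leaving 1.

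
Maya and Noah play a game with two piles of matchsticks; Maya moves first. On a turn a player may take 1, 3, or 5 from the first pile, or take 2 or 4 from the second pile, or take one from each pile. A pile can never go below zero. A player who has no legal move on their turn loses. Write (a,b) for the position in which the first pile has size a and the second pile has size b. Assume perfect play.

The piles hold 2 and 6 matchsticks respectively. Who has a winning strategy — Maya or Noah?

Build the W/L table. Terminal = L. A non-terminal position is W if it has a move to some L; otherwise it is L.
No move ever increases a pile, so every position that can arise here has a ≤ 2 and b ≤ 6; it is enough to label the cells with 0 ≤ a ≤ 2 and 0 ≤ b ≤ 6.
Every move lowers a or b (never raises either), so fill the grid row by row in increasing a, and left to right within a row: each cell's successors are then already labelled.
      b=0  b=1  b=2  b=3  b=4  b=5  b=6
a=0:    L    L    W    W    W    W    L
a=1:    W    W    W    L    L    W    W
a=2:    L    L    W    W    W    W    L
Cells with no legal move (terminal, hence L): (0,0), (0,1).
The remaining L cells, each justified by listing all of its moves:
(0,6): moves to (0,4)(W), (0,2)(W); every one is W ⇒ L
(1,3): moves to (0,3)(W), (1,1)(W), (0,2)(W); every one is W ⇒ L
(1,4): moves to (0,4)(W), (1,2)(W), (1,0)(W), (0,3)(W); every one is W ⇒ L
(2,0): the only move is to (1,0)(W), a W ⇒ L
(2,1): moves to (1,1)(W), (1,0)(W); every one is W ⇒ L
(2,6): moves to (1,6)(W), (2,4)(W), (2,2)(W), (1,5)(W); every one is W ⇒ L
Every other cell has at least one move into one of the L cells above, so it is W.
Every move from (2,6) reaches a W position, so the mover loses.

Noah wins.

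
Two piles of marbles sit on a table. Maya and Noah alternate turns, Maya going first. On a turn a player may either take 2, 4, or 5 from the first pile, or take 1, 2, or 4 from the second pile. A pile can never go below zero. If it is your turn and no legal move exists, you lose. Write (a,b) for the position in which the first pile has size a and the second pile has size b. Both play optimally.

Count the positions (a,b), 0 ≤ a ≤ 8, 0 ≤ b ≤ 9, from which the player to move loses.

Work bottom-up. With no move the player to move loses. Otherwise the position is W if at least one move leads to an L position for the opponent, and L if every move leads to a W.
Every move lowers a or b (never raises either), so fill the grid row by row in increasing a, and left to right within a row: each cell's successors are then already labelled.
      b=0  b=1  b=2  b=3  b=4  b=5  b=6  b=7  b=8  b=9
a=0:    L    W    W    L    W    W    L    W    W    L
a=1:    L    W    W    L    W    W    L    W    W    L
a=2:    W    L    W    W    L    W    W    L    W    W
a=3:    W    L    W    W    L    W    W    L    W    W
a=4:    W    W    L    W    W    L    W    W    L    W
a=5:    W    W    L    W    W    L    W    W    L    W
a=6:    W    W    W    W    W    W    W    W    W    W
a=7:    L    W    W    L    W    W    L    W    W    L
a=8:    L    W    W    L    W    W    L    W    W    L
Cells with no legal move (terminal, hence L): (0,0), (1,0).
The remaining L cells, each justified by listing all of its moves:
(0,3): moves to (0,2)(W), (0,1)(W); every one is W ⇒ L
(0,6): moves to (0,5)(W), (0,4)(W), (0,2)(W); every one is W ⇒ L
(0,9): moves to (0,8)(W), (0,7)(W), (0,5)(W); every one is W ⇒ L
(1,3): moves to (1,2)(W), (1,1)(W); every one is W ⇒ L
(1,6): moves to (1,5)(W), (1,4)(W), (1,2)(W); every one is W ⇒ L
(1,9): moves to (1,8)(W), (1,7)(W), (1,5)(W); every one is W ⇒ L
(2,1): moves to (0,1)(W), (2,0)(W); every one is W ⇒ L
(2,4): moves to (0,4)(W), (2,3)(W), (2,2)(W), (2,0)(W); every one is W ⇒ L
(2,7): moves to (0,7)(W), (2,6)(W), (2,5)(W), (2,3)(W); every one is W ⇒ L
(3,1): moves to (1,1)(W), (3,0)(W); every one is W ⇒ L
(3,4): moves to (1,4)(W), (3,3)(W), (3,2)(W), (3,0)(W); every one is W ⇒ L
(3,7): moves to (1,7)(W), (3,6)(W), (3,5)(W), (3,3)(W); every one is W ⇒ L
(4,2): moves to (2,2)(W), (0,2)(W), (4,1)(W), (4,0)(W); every one is W ⇒ L
(4,5): moves to (2,5)(W), (0,5)(W), (4,4)(W), (4,3)(W), (4,1)(W); every one is W ⇒ L
(4,8): moves to (2,8)(W), (0,8)(W), (4,7)(W), (4,6)(W), (4,4)(W); every one is W ⇒ L
(5,2): moves to (3,2)(W), (1,2)(W), (0,2)(W), (5,1)(W), (5,0)(W); every one is W ⇒ L
(5,5): moves to (3,5)(W), (1,5)(W), (0,5)(W), (5,4)(W), (5,3)(W), (5,1)(W); every one is W ⇒ L
(5,8): moves to (3,8)(W), (1,8)(W), (0,8)(W), (5,7)(W), (5,6)(W), (5,4)(W); every one is W ⇒ L
(7,0): moves to (5,0)(W), (3,0)(W), (2,0)(W); every one is W ⇒ L
(7,3): moves to (5,3)(W), (3,3)(W), (2,3)(W), (7,2)(W), (7,1)(W); every one is W ⇒ L
(7,6): moves to (5,6)(W), (3,6)(W), (2,6)(W), (7,5)(W), (7,4)(W), (7,2)(W); every one is W ⇒ L
(7,9): moves to (5,9)(W), (3,9)(W), (2,9)(W), (7,8)(W), (7,7)(W), (7,5)(W); every one is W ⇒ L
(8,0): moves to (6,0)(W), (4,0)(W), (3,0)(W); every one is W ⇒ L
(8,3): moves to (6,3)(W), (4,3)(W), (3,3)(W), (8,2)(W), (8,1)(W); every one is W ⇒ L
(8,6): moves to (6,6)(W), (4,6)(W), (3,6)(W), (8,5)(W), (8,4)(W), (8,2)(W); every one is W ⇒ L
(8,9): moves to (6,9)(W), (4,9)(W), (3,9)(W), (8,8)(W), (8,7)(W), (8,5)(W); every one is W ⇒ L
Every other cell has at least one move into one of the L cells above, so it is W.
L cells per row: a=0: 4, a=1: 4, a=2: 3, a=3: 3, a=4: 3, a=5: 3, a=6: 0, a=7: 4, a=8: 4; total 28.

28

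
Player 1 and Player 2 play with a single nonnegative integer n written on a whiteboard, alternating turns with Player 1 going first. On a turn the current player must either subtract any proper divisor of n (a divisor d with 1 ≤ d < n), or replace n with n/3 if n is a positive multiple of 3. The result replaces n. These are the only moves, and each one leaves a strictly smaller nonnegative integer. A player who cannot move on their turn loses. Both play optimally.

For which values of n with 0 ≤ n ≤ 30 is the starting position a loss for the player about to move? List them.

Classify positions by backward induction: terminal positions (no move available) are L. From any other position, the mover wins iff some move reaches an L.
n=0: no move → L
n=1: no move → L
n=2: can move to 1, which is L ⇒ W
n=3: can move to 1, which is L ⇒ W
n=4: moves to 2(W), 3(W); every one is W ⇒ L
n=5: can move to 4, which is L ⇒ W
n=6: can move to 4, which is L ⇒ W
n=7: the only move is to 6(W), a W ⇒ L
n=8: can move to 4, which is L ⇒ W
n=9: moves to 3(W), 6(W), 8(W); every one is W ⇒ L
n=10: can move to 9, which is L ⇒ W
n=11: the only move is to 10(W), a W ⇒ L
n=12: can move to 4, which is L ⇒ W
n=13: the only move is to 12(W), a W ⇒ L
n=14: can move to 7, which is L ⇒ W
n=15: moves to 5(W), 10(W), 12(W), 14(W); every one is W ⇒ L
n=16: can move to 15, which is L ⇒ W
n=17: the only move is to 16(W), a W ⇒ L
n=18: can move to 9, which is L ⇒ W
n=19: the only move is to 18(W), a W ⇒ L
n=20: can move to 15, which is L ⇒ W
n=21: can move to 7, which is L ⇒ W
n=22: can move to 11, which is L ⇒ W
n=23: the only move is to 22(W), a W ⇒ L
n=24: can move to 23, which is L ⇒ W
n=25: moves to 20(W), 24(W); every one is W ⇒ L
n=26: can move to 13, which is L ⇒ W
n=27: can move to 9, which is L ⇒ W
n=28: moves to 14(W), 21(W), 24(W), 26(W), 27(W); every one is W ⇒ L
n=29: can move to 28, which is L ⇒ W
n=30: can move to 15, which is L ⇒ W
Reading off the rows marked L gives the requested list; there are 13 such values of n.

0, 1, 4, 7, 9, 11, 13, 15, 17, 19, 23, 25, 28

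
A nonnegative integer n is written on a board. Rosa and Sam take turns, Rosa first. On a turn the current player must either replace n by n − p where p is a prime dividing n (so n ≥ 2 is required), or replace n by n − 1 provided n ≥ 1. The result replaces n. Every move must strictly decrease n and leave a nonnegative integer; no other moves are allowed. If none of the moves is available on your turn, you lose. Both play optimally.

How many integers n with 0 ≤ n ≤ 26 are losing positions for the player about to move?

7

Build the W/L table. Terminal = L. A non-terminal position is W if it has a move to some L; otherwise it is L.
n=0: no move → L
n=1: reaches L-position 0 → W
n=2: reaches L-position 0 → W
n=3: reaches L-position 0 → W
n=4: only reaches 2(W), 3(W), all W → L
n=5: reaches L-position 0 → W
n=6: reaches L-position 4 → W
n=7: reaches L-position 0 → W
n=8: only reaches 6(W), 7(W), all W → L
n=9: reaches L-position 8 → W
n=10: reaches L-position 8 → W
n=11: reaches L-position 0 → W
n=12: only reaches 9(W), 10(W), 11(W), all W → L
n=13: reaches L-position 0 → W
n=14: reaches L-position 12 → W
n=15: reaches L-position 12 → W
n=16: only reaches 14(W), 15(W), all W → L
n=17: reaches L-position 0 → W
n=18: reaches L-position 16 → W
n=19: reaches L-position 0 → W
n=20: only reaches 15(W), 18(W), 19(W), all W → L
n=21: reaches L-position 20 → W
n=22: reaches L-position 20 → W
n=23: reaches L-position 0 → W
n=24: only reaches 21(W), 22(W), 23(W), all W → L
n=25: reaches L-position 20 → W
n=26: reaches L-position 24 → W
L entries with 0 ≤ n ≤ 26: n = 0, 4, 8, 12, 16, 20, 24; that makes 7.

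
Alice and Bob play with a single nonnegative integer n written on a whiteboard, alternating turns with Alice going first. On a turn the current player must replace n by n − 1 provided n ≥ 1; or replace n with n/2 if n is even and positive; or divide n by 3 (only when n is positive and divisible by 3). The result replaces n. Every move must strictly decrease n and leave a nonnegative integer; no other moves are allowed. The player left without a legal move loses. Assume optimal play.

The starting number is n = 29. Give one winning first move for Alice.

Label each position W (a win for the player to move) or L (a loss). A position with no legal move is L; any other position is W exactly when some move reaches an L, and L when every move reaches a W.
n=0: no move → L
n=1: can move to 0, which is L ⇒ W
n=2: the only move is to 1(W), a W ⇒ L
n=3: can move to 2, which is L ⇒ W
n=4: can move to 2, which is L ⇒ W
n=5: the only move is to 4(W), a W ⇒ L
n=6: can move to 2, which is L ⇒ W
n=7: the only move is to 6(W), a W ⇒ L
n=8: can move to 7, which is L ⇒ W
n=9: moves to 3(W), 8(W); every one is W ⇒ L
n=10: can move to 5, which is L ⇒ W
n=11: the only move is to 10(W), a W ⇒ L
n=12: can move to 11, which is L ⇒ W
n=13: the only move is to 12(W), a W ⇒ L
n=14: can move to 7, which is L ⇒ W
n=15: can move to 5, which is L ⇒ W
n=16: moves to 8(W), 15(W); every one is W ⇒ L
n=17: can move to 16, which is L ⇒ W
n=18: can move to 9, which is L ⇒ W
n=19: the only move is to 18(W), a W ⇒ L
n=20: can move to 19, which is L ⇒ W
n=21: can move to 7, which is L ⇒ W
n=22: can move to 11, which is L ⇒ W
n=23: the only move is to 22(W), a W ⇒ L
n=24: can move to 23, which is L ⇒ W
n=25: the only move is to 24(W), a W ⇒ L
n=26: can move to 13, which is L ⇒ W
n=27: can move to 9, which is L ⇒ W
n=28: moves to 14(W), 27(W); every one is W ⇒ L
n=29: can move to 28, which is L ⇒ W
From 29, the L positions reachable in one move are: 28.

Move to 28.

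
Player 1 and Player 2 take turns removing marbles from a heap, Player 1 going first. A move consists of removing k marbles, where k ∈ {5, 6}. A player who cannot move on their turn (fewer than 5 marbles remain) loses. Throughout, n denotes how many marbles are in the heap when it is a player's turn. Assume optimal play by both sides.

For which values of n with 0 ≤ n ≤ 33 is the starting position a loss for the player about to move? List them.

0, 1, 2, 3, 4, 11, 12, 13, 14, 15, 22, 23, 24, 25, 26, 33

Label each position W (a win for the player to move) or L (a loss). A position with no legal move is L; any other position is W exactly when some move reaches an L, and L when every move reaches a W.
n=0: no move → L
n=1: no move → L
n=2: no move → L
n=3: no move → L
n=4: no move → L
n=5: →0(L), so W
n=6: →1(L), so W
n=7: →2(L), so W
n=8: →3(L), so W
n=9: →4(L), so W
n=10: →4(L), so W
n=11: →6(W), 5(W) — all W, so L
n=12: →7(W), 6(W) — all W, so L
n=13: →8(W), 7(W) — all W, so L
n=14: →9(W), 8(W) — all W, so L
n=15: →10(W), 9(W) — all W, so L
n=16: →11(L), so W
n=17: →12(L), so W
n=18: →13(L), so W
n=19: →14(L), so W
n=20: →15(L), so W
n=21: →15(L), so W
n=22: →17(W), 16(W) — all W, so L
n=23: →18(W), 17(W) — all W, so L
n=24: →19(W), 18(W) — all W, so L
n=25: →20(W), 19(W) — all W, so L
n=26: →21(W), 20(W) — all W, so L
n=27: →22(L), so W
n=28: →23(L), so W
n=29: →24(L), so W
n=30: →25(L), so W
n=31: →26(L), so W
n=32: →26(L), so W
n=33: →28(W), 27(W) — all W, so L
Reading off the rows marked L gives the requested list; there are 16 such values of n.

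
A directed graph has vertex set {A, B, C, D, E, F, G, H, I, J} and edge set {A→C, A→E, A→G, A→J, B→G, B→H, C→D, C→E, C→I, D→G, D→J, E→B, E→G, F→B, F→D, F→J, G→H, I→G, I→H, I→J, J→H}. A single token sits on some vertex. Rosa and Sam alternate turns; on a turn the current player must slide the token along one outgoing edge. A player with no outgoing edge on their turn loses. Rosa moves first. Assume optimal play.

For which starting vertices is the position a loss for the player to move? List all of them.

Classify positions by backward induction: terminal positions (no move available) are L. From any other position, the mover wins iff some move reaches an L.
Every edge goes from a vertex to one that appears earlier in the order H, J, G, B, E, I, D, C, A, F, so processing vertices in that order labels each vertex after all of its successors.
H: no outgoing edge → L
J: reaches L-position H → W
G: reaches L-position H → W
B: reaches L-position H → W
E: only reaches B(W), G(W), all W → L
I: reaches L-position H → W
D: only reaches G(W), J(W), all W → L
C: reaches L-position D → W
A: reaches L-position E → W
F: reaches L-position D → W
The losing starting vertices are exactly the entries labelled L in this table (3 of them).

D, E, H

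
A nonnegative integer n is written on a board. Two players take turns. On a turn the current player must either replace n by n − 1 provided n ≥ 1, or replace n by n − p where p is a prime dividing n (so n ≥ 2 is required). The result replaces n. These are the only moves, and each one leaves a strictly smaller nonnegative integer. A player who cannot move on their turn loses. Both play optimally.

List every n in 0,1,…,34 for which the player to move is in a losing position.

0, 4, 8, 12, 16, 20, 24, 28, 32

Label each position W (a win for the player to move) or L (a loss). A position with no legal move is L; any other position is W exactly when some move reaches an L, and L when every move reaches a W.
n=0: no move → L
n=1: reaches L-position 0 → W
n=2: reaches L-position 0 → W
n=3: reaches L-position 0 → W
n=4: only reaches 2(W), 3(W), all W → L
n=5: reaches L-position 0 → W
n=6: reaches L-position 4 → W
n=7: reaches L-position 0 → W
n=8: only reaches 6(W), 7(W), all W → L
n=9: reaches L-position 8 → W
n=10: reaches L-position 8 → W
n=11: reaches L-position 0 → W
n=12: only reaches 9(W), 10(W), 11(W), all W → L
n=13: reaches L-position 0 → W
n=14: reaches L-position 12 → W
n=15: reaches L-position 12 → W
n=16: only reaches 14(W), 15(W), all W → L
n=17: reaches L-position 0 → W
n=18: reaches L-position 16 → W
n=19: reaches L-position 0 → W
n=20: only reaches 15(W), 18(W), 19(W), all W → L
n=21: reaches L-position 20 → W
n=22: reaches L-position 20 → W
n=23: reaches L-position 0 → W
n=24: only reaches 21(W), 22(W), 23(W), all W → L
n=25: reaches L-position 20 → W
n=26: reaches L-position 24 → W
n=27: reaches L-position 24 → W
n=28: only reaches 21(W), 26(W), 27(W), all W → L
n=29: reaches L-position 0 → W
n=30: reaches L-position 28 → W
n=31: reaches L-position 0 → W
n=32: only reaches 30(W), 31(W), all W → L
n=33: reaches L-position 32 → W
n=34: reaches L-position 32 → W
The losing starting values of n are exactly the entries labelled L in this table (9 of them).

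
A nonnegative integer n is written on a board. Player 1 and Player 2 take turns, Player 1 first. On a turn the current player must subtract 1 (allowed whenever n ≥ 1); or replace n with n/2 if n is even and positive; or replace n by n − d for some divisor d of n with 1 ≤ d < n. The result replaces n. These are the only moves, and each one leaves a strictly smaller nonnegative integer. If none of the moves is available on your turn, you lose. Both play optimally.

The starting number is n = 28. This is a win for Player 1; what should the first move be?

Move to 21.

Label each position W (a win for the player to move) or L (a loss). A position with no legal move is L; any other position is W exactly when some move reaches an L, and L when every move reaches a W.
n=0: no move → L
n=1: →0(L), so W
n=2: →1(W) only, which is W, so L
n=3: →2(L), so W
n=4: →2(L), so W
n=5: →4(W) only, which is W, so L
n=6: →5(L), so W
n=7: →6(W) only, which is W, so L
n=8: →7(L), so W
n=9: →6(W), 8(W) — all W, so L
n=10: →5(L), so W
n=11: →10(W) only, which is W, so L
n=12: →9(L), so W
n=13: →12(W) only, which is W, so L
n=14: →7(L), so W
n=15: →10(W), 12(W), 14(W) — all W, so L
n=16: →15(L), so W
n=17: →16(W) only, which is W, so L
n=18: →9(L), so W
n=19: →18(W) only, which is W, so L
n=20: →15(L), so W
n=21: →14(W), 18(W), 20(W) — all W, so L
n=22: →11(L), so W
n=23: →22(W) only, which is W, so L
n=24: →21(L), so W
n=25: →20(W), 24(W) — all W, so L
n=26: →13(L), so W
n=27: →18(W), 24(W), 26(W) — all W, so L
n=28: →21(L), so W
From 28, the L positions reachable in one move are: 21, 27. Any move reaching one of these is winning.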